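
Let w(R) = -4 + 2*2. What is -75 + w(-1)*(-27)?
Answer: -75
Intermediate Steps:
w(R) = 0 (w(R) = -4 + 4 = 0)
-75 + w(-1)*(-27) = -75 + 0*(-27) = -75 + 0 = -75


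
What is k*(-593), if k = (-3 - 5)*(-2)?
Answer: -9488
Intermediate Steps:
k = 16 (k = -8*(-2) = 16)
k*(-593) = 16*(-593) = -9488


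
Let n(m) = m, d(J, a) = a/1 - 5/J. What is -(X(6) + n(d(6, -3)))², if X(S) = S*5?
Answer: -24649/36 ≈ -684.69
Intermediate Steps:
d(J, a) = a - 5/J (d(J, a) = a*1 - 5/J = a - 5/J)
X(S) = 5*S
-(X(6) + n(d(6, -3)))² = -(5*6 + (-3 - 5/6))² = -(30 + (-3 - 5*⅙))² = -(30 + (-3 - ⅚))² = -(30 - 23/6)² = -(157/6)² = -1*24649/36 = -24649/36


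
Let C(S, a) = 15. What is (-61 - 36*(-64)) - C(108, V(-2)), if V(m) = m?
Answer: 2228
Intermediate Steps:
(-61 - 36*(-64)) - C(108, V(-2)) = (-61 - 36*(-64)) - 1*15 = (-61 + 2304) - 15 = 2243 - 15 = 2228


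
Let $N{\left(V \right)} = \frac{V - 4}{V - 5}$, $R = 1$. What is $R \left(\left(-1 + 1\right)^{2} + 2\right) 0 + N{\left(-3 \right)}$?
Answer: $\frac{7}{8} \approx 0.875$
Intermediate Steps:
$N{\left(V \right)} = \frac{-4 + V}{-5 + V}$
$R \left(\left(-1 + 1\right)^{2} + 2\right) 0 + N{\left(-3 \right)} = 1 \left(\left(-1 + 1\right)^{2} + 2\right) 0 + \frac{-4 - 3}{-5 - 3} = 1 \left(0^{2} + 2\right) 0 + \frac{1}{-8} \left(-7\right) = 1 \left(0 + 2\right) 0 - - \frac{7}{8} = 1 \cdot 2 \cdot 0 + \frac{7}{8} = 1 \cdot 0 + \frac{7}{8} = 0 + \frac{7}{8} = \frac{7}{8}$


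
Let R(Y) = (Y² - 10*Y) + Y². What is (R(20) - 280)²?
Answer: 102400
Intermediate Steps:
R(Y) = -10*Y + 2*Y²
(R(20) - 280)² = (2*20*(-5 + 20) - 280)² = (2*20*15 - 280)² = (600 - 280)² = 320² = 102400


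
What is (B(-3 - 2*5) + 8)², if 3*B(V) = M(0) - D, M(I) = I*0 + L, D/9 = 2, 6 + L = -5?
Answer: 25/9 ≈ 2.7778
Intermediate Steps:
L = -11 (L = -6 - 5 = -11)
D = 18 (D = 9*2 = 18)
M(I) = -11 (M(I) = I*0 - 11 = 0 - 11 = -11)
B(V) = -29/3 (B(V) = (-11 - 1*18)/3 = (-11 - 18)/3 = (⅓)*(-29) = -29/3)
(B(-3 - 2*5) + 8)² = (-29/3 + 8)² = (-5/3)² = 25/9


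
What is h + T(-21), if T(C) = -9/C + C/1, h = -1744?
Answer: -12352/7 ≈ -1764.6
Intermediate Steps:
T(C) = C - 9/C (T(C) = -9/C + C*1 = -9/C + C = C - 9/C)
h + T(-21) = -1744 + (-21 - 9/(-21)) = -1744 + (-21 - 9*(-1/21)) = -1744 + (-21 + 3/7) = -1744 - 144/7 = -12352/7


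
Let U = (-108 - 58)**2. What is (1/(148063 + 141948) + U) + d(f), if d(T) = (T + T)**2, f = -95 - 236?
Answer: 135087123801/290011 ≈ 4.6580e+5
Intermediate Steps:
f = -331
U = 27556 (U = (-166)**2 = 27556)
d(T) = 4*T**2 (d(T) = (2*T)**2 = 4*T**2)
(1/(148063 + 141948) + U) + d(f) = (1/(148063 + 141948) + 27556) + 4*(-331)**2 = (1/290011 + 27556) + 4*109561 = (1/290011 + 27556) + 438244 = 7991543117/290011 + 438244 = 135087123801/290011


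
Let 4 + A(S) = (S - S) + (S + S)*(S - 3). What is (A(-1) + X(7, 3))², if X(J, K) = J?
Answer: 121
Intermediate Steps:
A(S) = -4 + 2*S*(-3 + S) (A(S) = -4 + ((S - S) + (S + S)*(S - 3)) = -4 + (0 + (2*S)*(-3 + S)) = -4 + (0 + 2*S*(-3 + S)) = -4 + 2*S*(-3 + S))
(A(-1) + X(7, 3))² = ((-4 - 6*(-1) + 2*(-1)²) + 7)² = ((-4 + 6 + 2*1) + 7)² = ((-4 + 6 + 2) + 7)² = (4 + 7)² = 11² = 121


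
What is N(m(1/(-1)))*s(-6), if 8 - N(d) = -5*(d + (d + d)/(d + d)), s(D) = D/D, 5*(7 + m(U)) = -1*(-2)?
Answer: -20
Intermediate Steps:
m(U) = -33/5 (m(U) = -7 + (-1*(-2))/5 = -7 + (⅕)*2 = -7 + ⅖ = -33/5)
s(D) = 1
N(d) = 13 + 5*d (N(d) = 8 - (-5)*(d + (d + d)/(d + d)) = 8 - (-5)*(d + (2*d)/((2*d))) = 8 - (-5)*(d + (2*d)*(1/(2*d))) = 8 - (-5)*(d + 1) = 8 - (-5)*(1 + d) = 8 - (-5 - 5*d) = 8 + (5 + 5*d) = 13 + 5*d)
N(m(1/(-1)))*s(-6) = (13 + 5*(-33/5))*1 = (13 - 33)*1 = -20*1 = -20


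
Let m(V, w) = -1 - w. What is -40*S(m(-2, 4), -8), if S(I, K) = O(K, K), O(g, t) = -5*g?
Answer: -1600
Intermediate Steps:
S(I, K) = -5*K
-40*S(m(-2, 4), -8) = -(-200)*(-8) = -40*40 = -1600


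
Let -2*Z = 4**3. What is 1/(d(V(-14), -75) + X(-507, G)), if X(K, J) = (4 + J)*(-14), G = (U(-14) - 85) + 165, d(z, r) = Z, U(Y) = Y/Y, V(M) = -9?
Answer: -1/1222 ≈ -0.00081833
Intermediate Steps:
Z = -32 (Z = -1/2*4**3 = -1/2*64 = -32)
U(Y) = 1
d(z, r) = -32
G = 81 (G = (1 - 85) + 165 = -84 + 165 = 81)
X(K, J) = -56 - 14*J
1/(d(V(-14), -75) + X(-507, G)) = 1/(-32 + (-56 - 14*81)) = 1/(-32 + (-56 - 1134)) = 1/(-32 - 1190) = 1/(-1222) = -1/1222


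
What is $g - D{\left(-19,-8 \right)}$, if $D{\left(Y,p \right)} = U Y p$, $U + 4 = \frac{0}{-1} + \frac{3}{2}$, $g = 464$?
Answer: $844$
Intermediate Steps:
$U = - \frac{5}{2}$ ($U = -4 + \left(\frac{0}{-1} + \frac{3}{2}\right) = -4 + \left(0 \left(-1\right) + 3 \cdot \frac{1}{2}\right) = -4 + \left(0 + \frac{3}{2}\right) = -4 + \frac{3}{2} = - \frac{5}{2} \approx -2.5$)
$D{\left(Y,p \right)} = - \frac{5 Y p}{2}$
$g - D{\left(-19,-8 \right)} = 464 - \left(- \frac{5}{2}\right) \left(-19\right) \left(-8\right) = 464 - -380 = 464 + 380 = 844$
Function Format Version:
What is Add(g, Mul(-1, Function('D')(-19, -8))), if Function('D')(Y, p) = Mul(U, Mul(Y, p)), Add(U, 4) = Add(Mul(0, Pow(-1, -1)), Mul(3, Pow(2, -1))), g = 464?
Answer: 844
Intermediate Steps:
U = Rational(-5, 2) (U = Add(-4, Add(Mul(0, Pow(-1, -1)), Mul(3, Pow(2, -1)))) = Add(-4, Add(Mul(0, -1), Mul(3, Rational(1, 2)))) = Add(-4, Add(0, Rational(3, 2))) = Add(-4, Rational(3, 2)) = Rational(-5, 2) ≈ -2.5000)
Function('D')(Y, p) = Mul(Rational(-5, 2), Y, p) (Function('D')(Y, p) = Mul(Rational(-5, 2), Mul(Y, p)) = Mul(Rational(-5, 2), Y, p))
Add(g, Mul(-1, Function('D')(-19, -8))) = Add(464, Mul(-1, Mul(Rational(-5, 2), -19, -8))) = Add(464, Mul(-1, -380)) = Add(464, 380) = 844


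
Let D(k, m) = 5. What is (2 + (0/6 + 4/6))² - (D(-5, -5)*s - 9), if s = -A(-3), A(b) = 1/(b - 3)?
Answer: 275/18 ≈ 15.278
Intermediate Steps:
A(b) = 1/(-3 + b)
s = ⅙ (s = -1/(-3 - 3) = -1/(-6) = -1*(-⅙) = ⅙ ≈ 0.16667)
(2 + (0/6 + 4/6))² - (D(-5, -5)*s - 9) = (2 + (0/6 + 4/6))² - (5*(⅙) - 9) = (2 + (0*(⅙) + 4*(⅙)))² - (⅚ - 9) = (2 + (0 + ⅔))² - 1*(-49/6) = (2 + ⅔)² + 49/6 = (8/3)² + 49/6 = 64/9 + 49/6 = 275/18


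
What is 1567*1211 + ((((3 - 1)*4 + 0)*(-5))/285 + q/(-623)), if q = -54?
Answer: 67386985601/35511 ≈ 1.8976e+6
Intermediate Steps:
1567*1211 + ((((3 - 1)*4 + 0)*(-5))/285 + q/(-623)) = 1567*1211 + ((((3 - 1)*4 + 0)*(-5))/285 - 54/(-623)) = 1897637 + (((2*4 + 0)*(-5))*(1/285) - 54*(-1/623)) = 1897637 + (((8 + 0)*(-5))*(1/285) + 54/623) = 1897637 + ((8*(-5))*(1/285) + 54/623) = 1897637 + (-40*1/285 + 54/623) = 1897637 + (-8/57 + 54/623) = 1897637 - 1906/35511 = 67386985601/35511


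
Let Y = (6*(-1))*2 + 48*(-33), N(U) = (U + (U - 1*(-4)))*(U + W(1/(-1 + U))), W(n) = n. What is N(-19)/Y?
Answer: -2159/5320 ≈ -0.40583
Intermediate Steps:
N(U) = (4 + 2*U)*(U + 1/(-1 + U)) (N(U) = (U + (U - 1*(-4)))*(U + 1/(-1 + U)) = (U + (U + 4))*(U + 1/(-1 + U)) = (U + (4 + U))*(U + 1/(-1 + U)) = (4 + 2*U)*(U + 1/(-1 + U)))
Y = -1596 (Y = -6*2 - 1584 = -12 - 1584 = -1596)
N(-19)/Y = (2*(2 - 19 - 19*(-1 - 19)*(2 - 19))/(-1 - 19))/(-1596) = (2*(2 - 19 - 19*(-20)*(-17))/(-20))*(-1/1596) = (2*(-1/20)*(2 - 19 - 6460))*(-1/1596) = (2*(-1/20)*(-6477))*(-1/1596) = (6477/10)*(-1/1596) = -2159/5320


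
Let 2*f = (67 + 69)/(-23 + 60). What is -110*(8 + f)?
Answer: -40040/37 ≈ -1082.2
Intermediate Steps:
f = 68/37 (f = ((67 + 69)/(-23 + 60))/2 = (136/37)/2 = (136*(1/37))/2 = (½)*(136/37) = 68/37 ≈ 1.8378)
-110*(8 + f) = -110*(8 + 68/37) = -110*364/37 = -40040/37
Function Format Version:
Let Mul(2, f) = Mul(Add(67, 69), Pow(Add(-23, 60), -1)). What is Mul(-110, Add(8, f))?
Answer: Rational(-40040, 37) ≈ -1082.2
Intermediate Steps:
f = Rational(68, 37) (f = Mul(Rational(1, 2), Mul(Add(67, 69), Pow(Add(-23, 60), -1))) = Mul(Rational(1, 2), Mul(136, Pow(37, -1))) = Mul(Rational(1, 2), Mul(136, Rational(1, 37))) = Mul(Rational(1, 2), Rational(136, 37)) = Rational(68, 37) ≈ 1.8378)
Mul(-110, Add(8, f)) = Mul(-110, Add(8, Rational(68, 37))) = Mul(-110, Rational(364, 37)) = Rational(-40040, 37)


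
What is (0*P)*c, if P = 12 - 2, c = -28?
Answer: 0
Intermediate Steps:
P = 10
(0*P)*c = (0*10)*(-28) = 0*(-28) = 0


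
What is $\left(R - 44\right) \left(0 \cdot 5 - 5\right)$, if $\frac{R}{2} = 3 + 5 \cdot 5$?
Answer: $-60$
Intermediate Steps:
$R = 56$ ($R = 2 \left(3 + 5 \cdot 5\right) = 2 \left(3 + 25\right) = 2 \cdot 28 = 56$)
$\left(R - 44\right) \left(0 \cdot 5 - 5\right) = \left(56 - 44\right) \left(0 \cdot 5 - 5\right) = 12 \left(0 - 5\right) = 12 \left(-5\right) = -60$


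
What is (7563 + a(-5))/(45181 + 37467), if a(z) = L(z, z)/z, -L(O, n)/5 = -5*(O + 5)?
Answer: 7563/82648 ≈ 0.091509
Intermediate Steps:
L(O, n) = 125 + 25*O (L(O, n) = -(-25)*(O + 5) = -(-25)*(5 + O) = -5*(-25 - 5*O) = 125 + 25*O)
a(z) = (125 + 25*z)/z
(7563 + a(-5))/(45181 + 37467) = (7563 + (25 + 125/(-5)))/(45181 + 37467) = (7563 + (25 + 125*(-1/5)))/82648 = (7563 + (25 - 25))*(1/82648) = (7563 + 0)*(1/82648) = 7563*(1/82648) = 7563/82648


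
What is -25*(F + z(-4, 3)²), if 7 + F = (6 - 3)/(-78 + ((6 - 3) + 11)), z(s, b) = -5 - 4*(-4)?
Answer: -182325/64 ≈ -2848.8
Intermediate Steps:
z(s, b) = 11 (z(s, b) = -5 + 16 = 11)
F = -451/64 (F = -7 + (6 - 3)/(-78 + ((6 - 3) + 11)) = -7 + 3/(-78 + (3 + 11)) = -7 + 3/(-78 + 14) = -7 + 3/(-64) = -7 + 3*(-1/64) = -7 - 3/64 = -451/64 ≈ -7.0469)
-25*(F + z(-4, 3)²) = -25*(-451/64 + 11²) = -25*(-451/64 + 121) = -25*7293/64 = -182325/64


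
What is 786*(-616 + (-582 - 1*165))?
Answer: -1071318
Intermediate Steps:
786*(-616 + (-582 - 1*165)) = 786*(-616 + (-582 - 165)) = 786*(-616 - 747) = 786*(-1363) = -1071318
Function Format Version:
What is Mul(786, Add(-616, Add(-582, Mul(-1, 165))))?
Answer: -1071318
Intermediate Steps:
Mul(786, Add(-616, Add(-582, Mul(-1, 165)))) = Mul(786, Add(-616, Add(-582, -165))) = Mul(786, Add(-616, -747)) = Mul(786, -1363) = -1071318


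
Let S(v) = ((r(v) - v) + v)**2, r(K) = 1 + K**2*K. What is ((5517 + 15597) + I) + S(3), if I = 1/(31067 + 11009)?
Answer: 921380249/42076 ≈ 21898.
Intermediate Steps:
r(K) = 1 + K**3
S(v) = (1 + v**3)**2 (S(v) = (((1 + v**3) - v) + v)**2 = ((1 + v**3 - v) + v)**2 = (1 + v**3)**2)
I = 1/42076 ≈ 2.3767e-5
((5517 + 15597) + I) + S(3) = ((5517 + 15597) + 1/42076) + (1 + 3**3)**2 = (21114 + 1/42076) + (1 + 27)**2 = 888392665/42076 + 28**2 = 888392665/42076 + 784 = 921380249/42076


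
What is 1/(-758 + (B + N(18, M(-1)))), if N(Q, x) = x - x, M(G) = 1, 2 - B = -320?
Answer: -1/436 ≈ -0.0022936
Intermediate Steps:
B = 322 (B = 2 - 1*(-320) = 2 + 320 = 322)
N(Q, x) = 0
1/(-758 + (B + N(18, M(-1)))) = 1/(-758 + (322 + 0)) = 1/(-758 + 322) = 1/(-436) = -1/436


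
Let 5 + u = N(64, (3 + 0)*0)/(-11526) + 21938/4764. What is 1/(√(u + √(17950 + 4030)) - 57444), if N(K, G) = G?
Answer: -1/(57444 - √(-941/2382 + 2*√5495)) ≈ -1.7412e-5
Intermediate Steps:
u = -941/2382 (u = -5 + (((3 + 0)*0)/(-11526) + 21938/4764) = -5 + ((3*0)*(-1/11526) + 21938*(1/4764)) = -5 + (0*(-1/11526) + 10969/2382) = -5 + (0 + 10969/2382) = -5 + 10969/2382 = -941/2382 ≈ -0.39505)
1/(√(u + √(17950 + 4030)) - 57444) = 1/(√(-941/2382 + √(17950 + 4030)) - 57444) = 1/(√(-941/2382 + √21980) - 57444) = 1/(√(-941/2382 + 2*√5495) - 57444) = 1/(-57444 + √(-941/2382 + 2*√5495))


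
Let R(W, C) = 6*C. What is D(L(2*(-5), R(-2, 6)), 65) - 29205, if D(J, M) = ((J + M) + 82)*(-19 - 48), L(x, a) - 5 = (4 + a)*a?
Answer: -135869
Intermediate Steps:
L(x, a) = 5 + a*(4 + a) (L(x, a) = 5 + (4 + a)*a = 5 + a*(4 + a))
D(J, M) = -5494 - 67*J - 67*M (D(J, M) = (82 + J + M)*(-67) = -5494 - 67*J - 67*M)
D(L(2*(-5), R(-2, 6)), 65) - 29205 = (-5494 - 67*(5 + (6*6)**2 + 4*(6*6)) - 67*65) - 29205 = (-5494 - 67*(5 + 36**2 + 4*36) - 4355) - 29205 = (-5494 - 67*(5 + 1296 + 144) - 4355) - 29205 = (-5494 - 67*1445 - 4355) - 29205 = (-5494 - 96815 - 4355) - 29205 = -106664 - 29205 = -135869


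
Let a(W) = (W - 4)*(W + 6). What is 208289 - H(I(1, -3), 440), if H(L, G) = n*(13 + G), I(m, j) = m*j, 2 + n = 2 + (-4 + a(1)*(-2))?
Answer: 191075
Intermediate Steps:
a(W) = (-4 + W)*(6 + W)
n = 38 (n = -2 + (2 + (-4 + (-24 + 1² + 2*1)*(-2))) = -2 + (2 + (-4 + (-24 + 1 + 2)*(-2))) = -2 + (2 + (-4 - 21*(-2))) = -2 + (2 + (-4 + 42)) = -2 + (2 + 38) = -2 + 40 = 38)
I(m, j) = j*m
H(L, G) = 494 + 38*G (H(L, G) = 38*(13 + G) = 494 + 38*G)
208289 - H(I(1, -3), 440) = 208289 - (494 + 38*440) = 208289 - (494 + 16720) = 208289 - 1*17214 = 208289 - 17214 = 191075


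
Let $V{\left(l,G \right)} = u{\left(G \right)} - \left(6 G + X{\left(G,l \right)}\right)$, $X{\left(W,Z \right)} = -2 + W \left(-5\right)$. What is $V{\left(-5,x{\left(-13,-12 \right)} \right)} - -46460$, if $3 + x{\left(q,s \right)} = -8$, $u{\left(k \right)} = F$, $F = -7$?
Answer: $46466$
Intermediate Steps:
$u{\left(k \right)} = -7$
$x{\left(q,s \right)} = -11$ ($x{\left(q,s \right)} = -3 - 8 = -11$)
$X{\left(W,Z \right)} = -2 - 5 W$
$V{\left(l,G \right)} = -5 - G$ ($V{\left(l,G \right)} = -7 - \left(6 G - \left(2 + 5 G\right)\right) = -7 - \left(-2 + G\right) = -5 - G$)
$V{\left(-5,x{\left(-13,-12 \right)} \right)} - -46460 = \left(-5 - -11\right) - -46460 = \left(-5 + 11\right) + 46460 = 6 + 46460 = 46466$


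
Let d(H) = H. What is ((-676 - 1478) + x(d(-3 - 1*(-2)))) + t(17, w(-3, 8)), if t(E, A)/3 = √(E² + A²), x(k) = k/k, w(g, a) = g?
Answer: -2153 + 3*√298 ≈ -2101.2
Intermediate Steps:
x(k) = 1
t(E, A) = 3*√(A² + E²) (t(E, A) = 3*√(E² + A²) = 3*√(A² + E²))
((-676 - 1478) + x(d(-3 - 1*(-2)))) + t(17, w(-3, 8)) = ((-676 - 1478) + 1) + 3*√((-3)² + 17²) = (-2154 + 1) + 3*√(9 + 289) = -2153 + 3*√298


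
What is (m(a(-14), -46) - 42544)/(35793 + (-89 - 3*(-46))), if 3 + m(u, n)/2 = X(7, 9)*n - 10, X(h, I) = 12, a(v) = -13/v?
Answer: -21837/17921 ≈ -1.2185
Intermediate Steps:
m(u, n) = -26 + 24*n (m(u, n) = -6 + 2*(12*n - 10) = -6 + 2*(-10 + 12*n) = -6 + (-20 + 24*n) = -26 + 24*n)
(m(a(-14), -46) - 42544)/(35793 + (-89 - 3*(-46))) = ((-26 + 24*(-46)) - 42544)/(35793 + (-89 - 3*(-46))) = ((-26 - 1104) - 42544)/(35793 + (-89 + 138)) = (-1130 - 42544)/(35793 + 49) = -43674/35842 = -43674*1/35842 = -21837/17921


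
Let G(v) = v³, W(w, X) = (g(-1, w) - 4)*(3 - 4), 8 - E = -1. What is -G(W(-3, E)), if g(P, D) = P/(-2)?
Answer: -343/8 ≈ -42.875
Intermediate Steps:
E = 9 (E = 8 - 1*(-1) = 8 + 1 = 9)
g(P, D) = -P/2 (g(P, D) = P*(-½) = -P/2)
W(w, X) = 7/2 (W(w, X) = (-½*(-1) - 4)*(3 - 4) = (½ - 4)*(-1) = -7/2*(-1) = 7/2)
-G(W(-3, E)) = -(7/2)³ = -1*343/8 = -343/8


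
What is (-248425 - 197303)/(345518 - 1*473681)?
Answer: 148576/42721 ≈ 3.4778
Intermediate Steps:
(-248425 - 197303)/(345518 - 1*473681) = -445728/(345518 - 473681) = -445728/(-128163) = -445728*(-1/128163) = 148576/42721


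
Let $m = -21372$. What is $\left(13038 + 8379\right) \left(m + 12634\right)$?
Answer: $-187141746$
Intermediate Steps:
$\left(13038 + 8379\right) \left(m + 12634\right) = \left(13038 + 8379\right) \left(-21372 + 12634\right) = 21417 \left(-8738\right) = -187141746$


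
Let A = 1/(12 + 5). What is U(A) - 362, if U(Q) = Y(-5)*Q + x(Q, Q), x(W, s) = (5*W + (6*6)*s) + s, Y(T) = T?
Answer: -6117/17 ≈ -359.82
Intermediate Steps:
x(W, s) = 5*W + 37*s (x(W, s) = (5*W + 36*s) + s = 5*W + 37*s)
A = 1/17 ≈ 0.058824
U(Q) = 37*Q (U(Q) = -5*Q + (5*Q + 37*Q) = -5*Q + 42*Q = 37*Q)
U(A) - 362 = 37*(1/17) - 362 = 37/17 - 362 = -6117/17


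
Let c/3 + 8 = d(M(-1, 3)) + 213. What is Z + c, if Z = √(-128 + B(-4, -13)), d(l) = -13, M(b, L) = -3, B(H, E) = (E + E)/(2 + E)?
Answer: 576 + I*√15202/11 ≈ 576.0 + 11.209*I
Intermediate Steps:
B(H, E) = 2*E/(2 + E) (B(H, E) = (2*E)/(2 + E) = 2*E/(2 + E))
Z = I*√15202/11 (Z = √(-128 + 2*(-13)/(2 - 13)) = √(-128 + 2*(-13)/(-11)) = √(-128 + 2*(-13)*(-1/11)) = √(-128 + 26/11) = √(-1382/11) = I*√15202/11 ≈ 11.209*I)
c = 576 (c = -24 + 3*(-13 + 213) = -24 + 3*200 = -24 + 600 = 576)
Z + c = I*√15202/11 + 576 = 576 + I*√15202/11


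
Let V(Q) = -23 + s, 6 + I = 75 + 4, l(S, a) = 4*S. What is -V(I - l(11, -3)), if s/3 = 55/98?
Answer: 2089/98 ≈ 21.316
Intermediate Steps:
I = 73 (I = -6 + (75 + 4) = -6 + 79 = 73)
s = 165/98 (s = 3*(55/98) = 165/98 ≈ 1.6837)
V(Q) = -2089/98 (V(Q) = -23 + 165/98 = -2089/98)
-V(I - l(11, -3)) = -1*(-2089/98) = 2089/98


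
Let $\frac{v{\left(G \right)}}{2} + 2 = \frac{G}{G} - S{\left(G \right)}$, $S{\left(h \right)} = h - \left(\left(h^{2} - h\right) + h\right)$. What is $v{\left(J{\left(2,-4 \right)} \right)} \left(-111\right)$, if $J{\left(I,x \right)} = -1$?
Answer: $-222$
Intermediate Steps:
$S{\left(h \right)} = h - h^{2}$
$v{\left(G \right)} = -2 - 2 G \left(1 - G\right)$ ($v{\left(G \right)} = -4 + 2 \left(\frac{G}{G} - G \left(1 - G\right)\right) = -4 + 2 \left(1 - G \left(1 - G\right)\right) = -4 - \left(-2 + 2 G \left(1 - G\right)\right) = -2 - 2 G \left(1 - G\right)$)
$v{\left(J{\left(2,-4 \right)} \right)} \left(-111\right) = \left(-2 + 2 \left(-1\right) \left(-1 - 1\right)\right) \left(-111\right) = \left(-2 + 2 \left(-1\right) \left(-2\right)\right) \left(-111\right) = \left(-2 + 4\right) \left(-111\right) = 2 \left(-111\right) = -222$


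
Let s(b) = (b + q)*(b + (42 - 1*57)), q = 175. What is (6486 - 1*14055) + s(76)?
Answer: 7742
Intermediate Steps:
s(b) = (-15 + b)*(175 + b) (s(b) = (b + 175)*(b + (42 - 1*57)) = (175 + b)*(b + (42 - 57)) = (175 + b)*(b - 15) = (175 + b)*(-15 + b) = (-15 + b)*(175 + b))
(6486 - 1*14055) + s(76) = (6486 - 1*14055) + (-2625 + 76² + 160*76) = (6486 - 14055) + (-2625 + 5776 + 12160) = -7569 + 15311 = 7742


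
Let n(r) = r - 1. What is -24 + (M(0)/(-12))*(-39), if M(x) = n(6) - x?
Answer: -31/4 ≈ -7.7500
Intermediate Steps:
n(r) = -1 + r
M(x) = 5 - x (M(x) = (-1 + 6) - x = 5 - x)
-24 + (M(0)/(-12))*(-39) = -24 + ((5 - 1*0)/(-12))*(-39) = -24 + ((5 + 0)*(-1/12))*(-39) = -24 + (5*(-1/12))*(-39) = -24 - 5/12*(-39) = -24 + 65/4 = -31/4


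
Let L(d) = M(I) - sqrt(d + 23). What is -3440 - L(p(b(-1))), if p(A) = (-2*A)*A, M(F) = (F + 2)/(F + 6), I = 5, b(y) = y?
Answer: -37847/11 + sqrt(21) ≈ -3436.1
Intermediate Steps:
M(F) = (2 + F)/(6 + F)
p(A) = -2*A**2
L(d) = 7/11 - sqrt(23 + d) (L(d) = (2 + 5)/(6 + 5) - sqrt(d + 23) = 7/11 - sqrt(23 + d))
-3440 - L(p(b(-1))) = -3440 - (7/11 - sqrt(23 - 2*(-1)**2)) = -3440 - (7/11 - sqrt(23 - 2*1)) = -3440 - (7/11 - sqrt(23 - 2)) = -3440 - (7/11 - sqrt(21)) = -3440 + (-7/11 + sqrt(21)) = -37847/11 + sqrt(21)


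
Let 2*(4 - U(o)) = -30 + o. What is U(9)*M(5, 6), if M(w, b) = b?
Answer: 87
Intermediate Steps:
U(o) = 19 - o/2 (U(o) = 4 - (-30 + o)/2 = 4 + (15 - o/2) = 19 - o/2)
U(9)*M(5, 6) = (19 - 1/2*9)*6 = (19 - 9/2)*6 = (29/2)*6 = 87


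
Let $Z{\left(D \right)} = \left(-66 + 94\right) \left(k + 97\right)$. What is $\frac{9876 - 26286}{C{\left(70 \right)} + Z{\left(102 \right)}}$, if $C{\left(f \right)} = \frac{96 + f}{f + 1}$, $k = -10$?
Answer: $- \frac{582555}{86561} \approx -6.73$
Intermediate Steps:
$Z{\left(D \right)} = 2436$ ($Z{\left(D \right)} = \left(-66 + 94\right) \left(-10 + 97\right) = 28 \cdot 87 = 2436$)
$C{\left(f \right)} = \frac{96 + f}{1 + f}$
$\frac{9876 - 26286}{C{\left(70 \right)} + Z{\left(102 \right)}} = \frac{9876 - 26286}{\frac{96 + 70}{1 + 70} + 2436} = - \frac{16410}{\frac{1}{71} \cdot 166 + 2436} = - \frac{16410}{\frac{166}{71} + 2436} = - \frac{16410}{\frac{173122}{71}} = \left(-16410\right) \frac{71}{173122} = - \frac{582555}{86561}$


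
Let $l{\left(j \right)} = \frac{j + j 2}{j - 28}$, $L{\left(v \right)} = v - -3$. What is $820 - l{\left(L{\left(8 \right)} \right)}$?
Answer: $\frac{13973}{17} \approx 821.94$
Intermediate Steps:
$L{\left(v \right)} = 3 + v$ ($L{\left(v \right)} = v + 3 = 3 + v$)
$l{\left(j \right)} = \frac{3 j}{-28 + j}$ ($l{\left(j \right)} = \frac{j + 2 j}{-28 + j} = \frac{3 j}{-28 + j}$)
$820 - l{\left(L{\left(8 \right)} \right)} = 820 - \frac{3 \left(3 + 8\right)}{-28 + \left(3 + 8\right)} = 820 - 3 \cdot 11 \frac{1}{-28 + 11} = 820 - 3 \cdot 11 \frac{1}{-17} = 820 - 3 \cdot 11 \left(- \frac{1}{17}\right) = 820 - - \frac{33}{17} = 820 + \frac{33}{17} = \frac{13973}{17}$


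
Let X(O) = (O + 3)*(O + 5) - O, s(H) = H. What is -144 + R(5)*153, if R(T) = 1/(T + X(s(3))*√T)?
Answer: -291033/2020 + 1377*√5/2020 ≈ -142.55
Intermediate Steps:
X(O) = -O + (3 + O)*(5 + O) (X(O) = (3 + O)*(5 + O) - O = -O + (3 + O)*(5 + O))
R(T) = 1/(T + 45*√T) (R(T) = 1/(T + (15 + 3² + 7*3)*√T) = 1/(T + (15 + 9 + 21)*√T) = 1/(T + 45*√T))
-144 + R(5)*153 = -144 + 153/(5 + 45*√5)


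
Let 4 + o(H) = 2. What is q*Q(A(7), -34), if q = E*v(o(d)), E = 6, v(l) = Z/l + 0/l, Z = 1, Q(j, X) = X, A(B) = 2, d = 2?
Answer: 102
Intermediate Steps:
o(H) = -2 (o(H) = -4 + 2 = -2)
v(l) = 1/l (v(l) = 1/l + 0/l = 1/l + 0 = 1/l)
q = -3 (q = 6/(-2) = 6*(-½) = -3)
q*Q(A(7), -34) = -3*(-34) = 102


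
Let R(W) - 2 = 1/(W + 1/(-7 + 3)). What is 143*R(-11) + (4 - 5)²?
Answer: 12343/45 ≈ 274.29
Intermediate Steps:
R(W) = 2 + 1/(-¼ + W) (R(W) = 2 + 1/(W + 1/(-7 + 3)) = 2 + 1/(W + 1/(-4)) = 2 + 1/(W - ¼) = 2 + 1/(-¼ + W))
143*R(-11) + (4 - 5)² = 143*(2*(1 + 4*(-11))/(-1 + 4*(-11))) + (4 - 5)² = 143*(2*(1 - 44)/(-1 - 44)) + (-1)² = 143*(2*(-43)/(-45)) + 1 = 143*(2*(-1/45)*(-43)) + 1 = 143*(86/45) + 1 = 12298/45 + 1 = 12343/45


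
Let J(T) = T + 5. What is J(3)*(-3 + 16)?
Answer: 104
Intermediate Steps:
J(T) = 5 + T
J(3)*(-3 + 16) = (5 + 3)*(-3 + 16) = 8*13 = 104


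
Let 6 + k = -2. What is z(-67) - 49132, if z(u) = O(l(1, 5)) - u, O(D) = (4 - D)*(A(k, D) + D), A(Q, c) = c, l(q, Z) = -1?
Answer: -49075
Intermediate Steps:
k = -8 (k = -6 - 2 = -8)
O(D) = 2*D*(4 - D) (O(D) = (4 - D)*(D + D) = (4 - D)*(2*D) = 2*D*(4 - D))
z(u) = -10 - u (z(u) = 2*(-1)*(4 - 1*(-1)) - u = 2*(-1)*(4 + 1) - u = 2*(-1)*5 - u = -10 - u)
z(-67) - 49132 = (-10 - 1*(-67)) - 49132 = (-10 + 67) - 49132 = 57 - 49132 = -49075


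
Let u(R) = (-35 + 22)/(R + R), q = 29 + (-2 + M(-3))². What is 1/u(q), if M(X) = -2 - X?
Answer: -60/13 ≈ -4.6154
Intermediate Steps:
q = 30 (q = 29 + (-2 + (-2 - 1*(-3)))² = 29 + (-2 + (-2 + 3))² = 29 + (-2 + 1)² = 29 + (-1)² = 29 + 1 = 30)
u(R) = -13/(2*R) (u(R) = -13*1/(2*R) = -13/(2*R))
1/u(q) = 1/(-13/2/30) = 1/(-13/2*1/30) = 1/(-13/60) = -60/13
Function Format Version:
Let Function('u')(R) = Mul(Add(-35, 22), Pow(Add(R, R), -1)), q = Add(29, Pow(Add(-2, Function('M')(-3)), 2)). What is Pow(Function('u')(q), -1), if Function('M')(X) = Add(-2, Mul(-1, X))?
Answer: Rational(-60, 13) ≈ -4.6154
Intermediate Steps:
q = 30 (q = Add(29, Pow(Add(-2, Add(-2, Mul(-1, -3))), 2)) = Add(29, Pow(Add(-2, Add(-2, 3)), 2)) = Add(29, Pow(Add(-2, 1), 2)) = Add(29, Pow(-1, 2)) = Add(29, 1) = 30)
Function('u')(R) = Mul(Rational(-13, 2), Pow(R, -1)) (Function('u')(R) = Mul(-13, Pow(Mul(2, R), -1)) = Mul(-13, Mul(Rational(1, 2), Pow(R, -1))) = Mul(Rational(-13, 2), Pow(R, -1)))
Pow(Function('u')(q), -1) = Pow(Mul(Rational(-13, 2), Pow(30, -1)), -1) = Pow(Mul(Rational(-13, 2), Rational(1, 30)), -1) = Pow(Rational(-13, 60), -1) = Rational(-60, 13)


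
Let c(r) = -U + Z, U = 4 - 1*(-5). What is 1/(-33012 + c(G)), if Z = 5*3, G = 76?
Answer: -1/33006 ≈ -3.0298e-5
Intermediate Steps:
U = 9 (U = 4 + 5 = 9)
Z = 15
c(r) = 6 (c(r) = -1*9 + 15 = -9 + 15 = 6)
1/(-33012 + c(G)) = 1/(-33012 + 6) = 1/(-33006) = -1/33006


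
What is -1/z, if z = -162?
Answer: 1/162 ≈ 0.0061728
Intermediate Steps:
-1/z = -1/(-162) = -1*(-1/162) = 1/162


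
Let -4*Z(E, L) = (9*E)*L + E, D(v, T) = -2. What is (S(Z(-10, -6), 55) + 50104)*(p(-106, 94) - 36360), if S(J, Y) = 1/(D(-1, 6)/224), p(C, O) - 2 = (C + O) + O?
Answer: -1813509792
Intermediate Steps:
p(C, O) = 2 + C + 2*O (p(C, O) = 2 + ((C + O) + O) = 2 + (C + 2*O) = 2 + C + 2*O)
Z(E, L) = -E/4 - 9*E*L/4 (Z(E, L) = -((9*E)*L + E)/4 = -(9*E*L + E)/4 = -(E + 9*E*L)/4 = -E/4 - 9*E*L/4)
S(J, Y) = -112 (S(J, Y) = 1/(-2/224) = 1/(-2*1/224) = 1/(-1/112) = -112)
(S(Z(-10, -6), 55) + 50104)*(p(-106, 94) - 36360) = (-112 + 50104)*((2 - 106 + 2*94) - 36360) = 49992*((2 - 106 + 188) - 36360) = 49992*(84 - 36360) = 49992*(-36276) = -1813509792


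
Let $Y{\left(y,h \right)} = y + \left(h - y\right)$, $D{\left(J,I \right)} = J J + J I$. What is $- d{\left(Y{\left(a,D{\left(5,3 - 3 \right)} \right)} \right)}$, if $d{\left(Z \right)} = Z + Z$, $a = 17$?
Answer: $-50$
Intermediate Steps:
$D{\left(J,I \right)} = J^{2} + I J$
$Y{\left(y,h \right)} = h$
$d{\left(Z \right)} = 2 Z$
$- d{\left(Y{\left(a,D{\left(5,3 - 3 \right)} \right)} \right)} = - 2 \cdot 5 \left(\left(3 - 3\right) + 5\right) = - 2 \cdot 5 \left(0 + 5\right) = - 2 \cdot 5 \cdot 5 = - 2 \cdot 25 = \left(-1\right) 50 = -50$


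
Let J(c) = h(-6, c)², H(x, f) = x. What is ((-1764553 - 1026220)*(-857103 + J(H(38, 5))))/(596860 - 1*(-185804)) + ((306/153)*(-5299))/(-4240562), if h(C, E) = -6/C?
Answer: 2535831821895766631/829733804292 ≈ 3.0562e+6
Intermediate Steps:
J(c) = 1 (J(c) = (-6/(-6))² = (-6*(-⅙))² = 1² = 1)
((-1764553 - 1026220)*(-857103 + J(H(38, 5))))/(596860 - 1*(-185804)) + ((306/153)*(-5299))/(-4240562) = ((-1764553 - 1026220)*(-857103 + 1))/(596860 - 1*(-185804)) + ((306/153)*(-5299))/(-4240562) = (-2790773*(-857102))/(596860 + 185804) + ((306*(1/153))*(-5299))*(-1/4240562) = 2391977119846/782664 + (2*(-5299))*(-1/4240562) = 2391977119846*(1/782664) - 10598*(-1/4240562) = 1195988559923/391332 + 5299/2120281 = 2535831821895766631/829733804292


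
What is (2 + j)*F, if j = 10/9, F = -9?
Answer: -28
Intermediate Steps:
j = 10/9 (j = 10*(⅑) = 10/9 ≈ 1.1111)
(2 + j)*F = (2 + 10/9)*(-9) = (28/9)*(-9) = -28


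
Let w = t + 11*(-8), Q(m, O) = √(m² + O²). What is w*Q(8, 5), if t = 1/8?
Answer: -703*√89/8 ≈ -829.01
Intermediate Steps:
t = ⅛ ≈ 0.12500
Q(m, O) = √(O² + m²)
w = -703/8 (w = ⅛ + 11*(-8) = ⅛ - 88 = -703/8 ≈ -87.875)
w*Q(8, 5) = -703*√(5² + 8²)/8 = -703*√(25 + 64)/8 = -703*√89/8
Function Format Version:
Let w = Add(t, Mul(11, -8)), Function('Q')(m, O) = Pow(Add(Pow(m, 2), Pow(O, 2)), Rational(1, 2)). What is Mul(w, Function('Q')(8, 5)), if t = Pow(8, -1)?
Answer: Mul(Rational(-703, 8), Pow(89, Rational(1, 2))) ≈ -829.01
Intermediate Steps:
t = Rational(1, 8) ≈ 0.12500
Function('Q')(m, O) = Pow(Add(Pow(O, 2), Pow(m, 2)), Rational(1, 2))
w = Rational(-703, 8) (w = Add(Rational(1, 8), Mul(11, -8)) = Add(Rational(1, 8), -88) = Rational(-703, 8) ≈ -87.875)
Mul(w, Function('Q')(8, 5)) = Mul(Rational(-703, 8), Pow(Add(Pow(5, 2), Pow(8, 2)), Rational(1, 2))) = Mul(Rational(-703, 8), Pow(Add(25, 64), Rational(1, 2))) = Mul(Rational(-703, 8), Pow(89, Rational(1, 2)))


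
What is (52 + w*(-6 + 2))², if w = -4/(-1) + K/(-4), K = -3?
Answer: 1089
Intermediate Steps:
w = 19/4 (w = -4/(-1) - 3/(-4) = -4*(-1) - 3*(-¼) = 4 + ¾ = 19/4 ≈ 4.7500)
(52 + w*(-6 + 2))² = (52 + 19*(-6 + 2)/4)² = (52 + (19/4)*(-4))² = (52 - 19)² = 33² = 1089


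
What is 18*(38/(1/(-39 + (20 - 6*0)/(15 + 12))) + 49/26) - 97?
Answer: -1023064/39 ≈ -26232.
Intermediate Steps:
18*(38/(1/(-39 + (20 - 6*0)/(15 + 12))) + 49/26) - 97 = 18*(38/(1/(-39 + (20 + 0)/27)) + 49*(1/26)) - 97 = 18*(38/(1/(-39 + 20*(1/27))) + 49/26) - 97 = 18*(38/(1/(-39 + 20/27)) + 49/26) - 97 = 18*(38/(1/(-1033/27)) + 49/26) - 97 = 18*(38/(-27/1033) + 49/26) - 97 = 18*(38*(-1033/27) + 49/26) - 97 = 18*(-39254/27 + 49/26) - 97 = 18*(-1019281/702) - 97 = -1019281/39 - 97 = -1023064/39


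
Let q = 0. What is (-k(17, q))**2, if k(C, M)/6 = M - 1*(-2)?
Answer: 144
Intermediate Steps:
k(C, M) = 12 + 6*M (k(C, M) = 6*(M - 1*(-2)) = 6*(M + 2) = 6*(2 + M) = 12 + 6*M)
(-k(17, q))**2 = (-(12 + 6*0))**2 = (-(12 + 0))**2 = (-1*12)**2 = (-12)**2 = 144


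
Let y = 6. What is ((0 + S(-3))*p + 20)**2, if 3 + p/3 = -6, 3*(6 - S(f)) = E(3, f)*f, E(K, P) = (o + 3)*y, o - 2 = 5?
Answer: 3104644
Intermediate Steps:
o = 7 (o = 2 + 5 = 7)
E(K, P) = 60 (E(K, P) = (7 + 3)*6 = 10*6 = 60)
S(f) = 6 - 20*f
p = -27 (p = -9 + 3*(-6) = -9 - 18 = -27)
((0 + S(-3))*p + 20)**2 = ((0 + (6 - 20*(-3)))*(-27) + 20)**2 = ((0 + (6 + 60))*(-27) + 20)**2 = ((0 + 66)*(-27) + 20)**2 = (66*(-27) + 20)**2 = (-1782 + 20)**2 = (-1762)**2 = 3104644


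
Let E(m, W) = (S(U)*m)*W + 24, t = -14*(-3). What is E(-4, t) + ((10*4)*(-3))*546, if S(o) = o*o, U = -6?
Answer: -71544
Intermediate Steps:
S(o) = o²
t = 42
E(m, W) = 24 + 36*W*m (E(m, W) = ((-6)²*m)*W + 24 = (36*m)*W + 24 = 36*W*m + 24 = 24 + 36*W*m)
E(-4, t) + ((10*4)*(-3))*546 = (24 + 36*42*(-4)) + ((10*4)*(-3))*546 = (24 - 6048) + (40*(-3))*546 = -6024 - 120*546 = -6024 - 65520 = -71544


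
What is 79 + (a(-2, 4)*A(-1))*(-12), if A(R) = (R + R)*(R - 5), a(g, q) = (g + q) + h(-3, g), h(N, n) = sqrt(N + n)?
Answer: -209 - 144*I*sqrt(5) ≈ -209.0 - 321.99*I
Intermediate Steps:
a(g, q) = g + q + sqrt(-3 + g) (a(g, q) = (g + q) + sqrt(-3 + g) = g + q + sqrt(-3 + g))
A(R) = 2*R*(-5 + R) (A(R) = (2*R)*(-5 + R) = 2*R*(-5 + R))
79 + (a(-2, 4)*A(-1))*(-12) = 79 + ((-2 + 4 + sqrt(-3 - 2))*(2*(-1)*(-5 - 1)))*(-12) = 79 + ((-2 + 4 + sqrt(-5))*(2*(-1)*(-6)))*(-12) = 79 + ((-2 + 4 + I*sqrt(5))*12)*(-12) = 79 + ((2 + I*sqrt(5))*12)*(-12) = 79 + (24 + 12*I*sqrt(5))*(-12) = 79 + (-288 - 144*I*sqrt(5)) = -209 - 144*I*sqrt(5)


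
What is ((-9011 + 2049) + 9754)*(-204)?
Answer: -569568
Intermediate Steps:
((-9011 + 2049) + 9754)*(-204) = (-6962 + 9754)*(-204) = 2792*(-204) = -569568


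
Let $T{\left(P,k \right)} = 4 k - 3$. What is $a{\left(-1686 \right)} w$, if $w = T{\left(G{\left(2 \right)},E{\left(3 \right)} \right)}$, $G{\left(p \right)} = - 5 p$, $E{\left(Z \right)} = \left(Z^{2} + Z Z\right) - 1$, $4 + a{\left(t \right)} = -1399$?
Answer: $-91195$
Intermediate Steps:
$a{\left(t \right)} = -1403$ ($a{\left(t \right)} = -4 - 1399 = -1403$)
$E{\left(Z \right)} = -1 + 2 Z^{2}$ ($E{\left(Z \right)} = \left(Z^{2} + Z^{2}\right) - 1 = 2 Z^{2} - 1 = -1 + 2 Z^{2}$)
$T{\left(P,k \right)} = -3 + 4 k$
$w = 65$ ($w = -3 + 4 \left(-1 + 2 \cdot 3^{2}\right) = -3 + 4 \left(-1 + 2 \cdot 9\right) = -3 + 4 \left(-1 + 18\right) = -3 + 4 \cdot 17 = -3 + 68 = 65$)
$a{\left(-1686 \right)} w = \left(-1403\right) 65 = -91195$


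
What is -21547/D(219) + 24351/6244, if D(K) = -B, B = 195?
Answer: 139287913/1217580 ≈ 114.40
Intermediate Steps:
D(K) = -195 (D(K) = -1*195 = -195)
-21547/D(219) + 24351/6244 = -21547/(-195) + 24351/6244 = -21547*(-1/195) + 24351*(1/6244) = 21547/195 + 24351/6244 = 139287913/1217580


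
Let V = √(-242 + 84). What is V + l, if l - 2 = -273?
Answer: -271 + I*√158 ≈ -271.0 + 12.57*I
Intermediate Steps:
l = -271 (l = 2 - 273 = -271)
V = I*√158 (V = √(-158) = I*√158 ≈ 12.57*I)
V + l = I*√158 - 271 = -271 + I*√158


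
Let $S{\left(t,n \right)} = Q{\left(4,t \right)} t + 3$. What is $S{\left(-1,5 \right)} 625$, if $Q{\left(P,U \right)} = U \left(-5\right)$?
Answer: $-1250$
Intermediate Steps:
$Q{\left(P,U \right)} = - 5 U$
$S{\left(t,n \right)} = 3 - 5 t^{2}$ ($S{\left(t,n \right)} = - 5 t t + 3 = - 5 t^{2} + 3 = 3 - 5 t^{2}$)
$S{\left(-1,5 \right)} 625 = \left(3 - 5 \left(-1\right)^{2}\right) 625 = \left(3 - 5\right) 625 = \left(-2\right) 625 = -1250$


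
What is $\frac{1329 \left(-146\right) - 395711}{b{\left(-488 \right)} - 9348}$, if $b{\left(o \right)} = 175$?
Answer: $\frac{589745}{9173} \approx 64.291$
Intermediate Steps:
$\frac{1329 \left(-146\right) - 395711}{b{\left(-488 \right)} - 9348} = \frac{1329 \left(-146\right) - 395711}{175 - 9348} = \frac{-194034 - 395711}{-9173} = \left(-589745\right) \left(- \frac{1}{9173}\right) = \frac{589745}{9173}$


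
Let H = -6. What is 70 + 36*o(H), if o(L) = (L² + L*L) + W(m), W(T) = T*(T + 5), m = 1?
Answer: 2878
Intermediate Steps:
W(T) = T*(5 + T)
o(L) = 6 + 2*L² (o(L) = (L² + L*L) + 1*(5 + 1) = (L² + L²) + 1*6 = 2*L² + 6 = 6 + 2*L²)
70 + 36*o(H) = 70 + 36*(6 + 2*(-6)²) = 70 + 36*(6 + 2*36) = 70 + 36*(6 + 72) = 70 + 36*78 = 70 + 2808 = 2878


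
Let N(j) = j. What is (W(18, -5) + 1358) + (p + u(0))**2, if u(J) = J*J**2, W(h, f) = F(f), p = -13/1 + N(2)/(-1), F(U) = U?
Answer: 1578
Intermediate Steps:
p = -15 (p = -13/1 + 2/(-1) = -13*1 + 2*(-1) = -13 - 2 = -15)
W(h, f) = f
u(J) = J**3
(W(18, -5) + 1358) + (p + u(0))**2 = (-5 + 1358) + (-15 + 0**3)**2 = 1353 + (-15 + 0)**2 = 1353 + (-15)**2 = 1353 + 225 = 1578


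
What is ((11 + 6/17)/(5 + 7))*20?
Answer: 965/51 ≈ 18.922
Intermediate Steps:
((11 + 6/17)/(5 + 7))*20 = ((11 + 6*(1/17))/12)*20 = ((11 + 6/17)*(1/12))*20 = ((193/17)*(1/12))*20 = (193/204)*20 = 965/51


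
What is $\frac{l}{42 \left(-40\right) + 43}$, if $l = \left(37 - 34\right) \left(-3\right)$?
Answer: $\frac{9}{1637} \approx 0.0054979$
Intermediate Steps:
$l = -9$ ($l = 3 \left(-3\right) = -9$)
$\frac{l}{42 \left(-40\right) + 43} = - \frac{9}{42 \left(-40\right) + 43} = - \frac{9}{-1680 + 43} = - \frac{9}{-1637} = \left(-9\right) \left(- \frac{1}{1637}\right) = \frac{9}{1637}$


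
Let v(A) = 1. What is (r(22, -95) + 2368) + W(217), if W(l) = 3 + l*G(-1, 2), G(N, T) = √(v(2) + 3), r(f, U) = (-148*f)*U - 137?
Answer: 311988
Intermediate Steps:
r(f, U) = -137 - 148*U*f (r(f, U) = -148*U*f - 137 = -137 - 148*U*f)
G(N, T) = 2 (G(N, T) = √(1 + 3) = √4 = 2)
W(l) = 3 + 2*l (W(l) = 3 + l*2 = 3 + 2*l)
(r(22, -95) + 2368) + W(217) = ((-137 - 148*(-95)*22) + 2368) + (3 + 2*217) = ((-137 + 309320) + 2368) + (3 + 434) = (309183 + 2368) + 437 = 311551 + 437 = 311988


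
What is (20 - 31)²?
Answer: 121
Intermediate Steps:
(20 - 31)² = (-11)² = 121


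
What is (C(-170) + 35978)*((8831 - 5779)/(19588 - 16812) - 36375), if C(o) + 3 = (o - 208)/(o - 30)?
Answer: -90818215501543/69400 ≈ -1.3086e+9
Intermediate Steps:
C(o) = -3 + (-208 + o)/(-30 + o) (C(o) = -3 + (o - 208)/(o - 30) = -3 + (-208 + o)/(-30 + o))
(C(-170) + 35978)*((8831 - 5779)/(19588 - 16812) - 36375) = (2*(-59 - 1*(-170))/(-30 - 170) + 35978)*((8831 - 5779)/(19588 - 16812) - 36375) = (2*(-59 + 170)/(-200) + 35978)*(3052/2776 - 36375) = (2*(-1/200)*111 + 35978)*(3052*(1/2776) - 36375) = (-111/100 + 35978)*(763/694 - 36375) = (3597689/100)*(-25243487/694) = -90818215501543/69400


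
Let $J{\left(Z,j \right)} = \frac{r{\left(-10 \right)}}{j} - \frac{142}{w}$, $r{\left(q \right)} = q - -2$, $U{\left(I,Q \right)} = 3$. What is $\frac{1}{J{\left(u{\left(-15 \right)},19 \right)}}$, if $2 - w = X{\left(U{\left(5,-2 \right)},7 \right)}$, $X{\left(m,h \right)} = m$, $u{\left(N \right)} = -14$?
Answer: $\frac{19}{2690} \approx 0.0070632$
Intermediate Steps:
$w = -1$ ($w = 2 - 3 = -1$)
$r{\left(q \right)} = 2 + q$ ($r{\left(q \right)} = q + 2 = 2 + q$)
$J{\left(Z,j \right)} = 142 - \frac{8}{j}$ ($J{\left(Z,j \right)} = \frac{2 - 10}{j} - \frac{142}{-1} = - \frac{8}{j} - -142 = - \frac{8}{j} + 142 = 142 - \frac{8}{j}$)
$\frac{1}{J{\left(u{\left(-15 \right)},19 \right)}} = \frac{1}{142 - \frac{8}{19}} = \frac{1}{\frac{2690}{19}} = \frac{19}{2690}$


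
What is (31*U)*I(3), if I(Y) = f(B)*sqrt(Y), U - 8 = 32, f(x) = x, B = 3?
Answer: 3720*sqrt(3) ≈ 6443.2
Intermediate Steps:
U = 40 (U = 8 + 32 = 40)
I(Y) = 3*sqrt(Y)
(31*U)*I(3) = (31*40)*(3*sqrt(3)) = 1240*(3*sqrt(3)) = 3720*sqrt(3)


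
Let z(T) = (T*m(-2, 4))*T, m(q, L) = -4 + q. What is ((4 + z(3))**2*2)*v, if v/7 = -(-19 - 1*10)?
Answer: 1015000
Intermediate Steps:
v = 203 (v = 7*(-(-19 - 1*10)) = 7*(-(-19 - 10)) = 7*(-1*(-29)) = 7*29 = 203)
z(T) = -6*T**2 (z(T) = (T*(-4 - 2))*T = (T*(-6))*T = (-6*T)*T = -6*T**2)
((4 + z(3))**2*2)*v = ((4 - 6*3**2)**2*2)*203 = ((4 - 6*9)**2*2)*203 = ((4 - 54)**2*2)*203 = ((-50)**2*2)*203 = (2500*2)*203 = 5000*203 = 1015000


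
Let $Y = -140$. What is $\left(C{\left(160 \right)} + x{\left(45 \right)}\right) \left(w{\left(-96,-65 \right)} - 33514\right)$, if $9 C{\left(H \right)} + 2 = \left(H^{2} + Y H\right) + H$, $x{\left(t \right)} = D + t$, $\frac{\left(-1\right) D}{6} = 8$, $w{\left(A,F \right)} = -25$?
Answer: $- \frac{111718409}{9} \approx -1.2413 \cdot 10^{7}$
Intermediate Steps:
$D = -48$ ($D = \left(-6\right) 8 = -48$)
$x{\left(t \right)} = -48 + t$
$C{\left(H \right)} = - \frac{2}{9} - \frac{139 H}{9} + \frac{H^{2}}{9}$ ($C{\left(H \right)} = - \frac{2}{9} + \frac{\left(H^{2} - 140 H\right) + H}{9} = - \frac{2}{9} + \frac{H^{2} - 139 H}{9} = - \frac{2}{9} + \left(- \frac{139 H}{9} + \frac{H^{2}}{9}\right) = - \frac{2}{9} - \frac{139 H}{9} + \frac{H^{2}}{9}$)
$\left(C{\left(160 \right)} + x{\left(45 \right)}\right) \left(w{\left(-96,-65 \right)} - 33514\right) = \left(\left(- \frac{2}{9} - \frac{22240}{9} + \frac{160^{2}}{9}\right) + \left(-48 + 45\right)\right) \left(-25 - 33514\right) = \left(\left(- \frac{2}{9} - \frac{22240}{9} + \frac{1}{9} \cdot 25600\right) - 3\right) \left(-33539\right) = \left(\left(- \frac{2}{9} - \frac{22240}{9} + \frac{25600}{9}\right) - 3\right) \left(-33539\right) = \left(\frac{3358}{9} - 3\right) \left(-33539\right) = \frac{3331}{9} \left(-33539\right) = - \frac{111718409}{9}$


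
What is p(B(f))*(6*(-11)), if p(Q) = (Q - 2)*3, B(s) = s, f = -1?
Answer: 594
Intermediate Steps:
p(Q) = -6 + 3*Q (p(Q) = (-2 + Q)*3 = -6 + 3*Q)
p(B(f))*(6*(-11)) = (-6 + 3*(-1))*(6*(-11)) = (-6 - 3)*(-66) = -9*(-66) = 594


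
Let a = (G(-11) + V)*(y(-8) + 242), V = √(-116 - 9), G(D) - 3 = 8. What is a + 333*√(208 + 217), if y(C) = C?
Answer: 2574 + 1665*√17 + 1170*I*√5 ≈ 9439.0 + 2616.2*I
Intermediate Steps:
G(D) = 11 (G(D) = 3 + 8 = 11)
V = 5*I*√5 (V = √(-125) = 5*I*√5 ≈ 11.18*I)
a = 2574 + 1170*I*√5 (a = (11 + 5*I*√5)*(-8 + 242) = (11 + 5*I*√5)*234 = 2574 + 1170*I*√5 ≈ 2574.0 + 2616.2*I)
a + 333*√(208 + 217) = (2574 + 1170*I*√5) + 333*√(208 + 217) = (2574 + 1170*I*√5) + 333*√425 = (2574 + 1170*I*√5) + 333*(5*√17) = (2574 + 1170*I*√5) + 1665*√17 = 2574 + 1665*√17 + 1170*I*√5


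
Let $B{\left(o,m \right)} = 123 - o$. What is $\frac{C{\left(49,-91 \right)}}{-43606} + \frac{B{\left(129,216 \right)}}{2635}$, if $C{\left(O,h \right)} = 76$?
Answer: $- \frac{230948}{57450905} \approx -0.0040199$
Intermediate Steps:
$\frac{C{\left(49,-91 \right)}}{-43606} + \frac{B{\left(129,216 \right)}}{2635} = \frac{76}{-43606} + \frac{123 - 129}{2635} = 76 \left(- \frac{1}{43606}\right) + \left(123 - 129\right) \frac{1}{2635} = - \frac{38}{21803} - \frac{6}{2635} = - \frac{230948}{57450905}$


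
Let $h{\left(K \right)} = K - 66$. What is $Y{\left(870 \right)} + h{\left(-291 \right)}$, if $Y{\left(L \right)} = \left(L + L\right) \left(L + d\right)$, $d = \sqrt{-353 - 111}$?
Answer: $1513443 + 6960 i \sqrt{29} \approx 1.5134 \cdot 10^{6} + 37481.0 i$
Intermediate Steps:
$d = 4 i \sqrt{29}$ ($d = \sqrt{-464} = 4 i \sqrt{29} \approx 21.541 i$)
$h{\left(K \right)} = -66 + K$ ($h{\left(K \right)} = K - 66 = -66 + K$)
$Y{\left(L \right)} = 2 L \left(L + 4 i \sqrt{29}\right)$ ($Y{\left(L \right)} = \left(L + L\right) \left(L + 4 i \sqrt{29}\right) = 2 L \left(L + 4 i \sqrt{29}\right)$)
$Y{\left(870 \right)} + h{\left(-291 \right)} = 2 \cdot 870 \left(870 + 4 i \sqrt{29}\right) - 357 = \left(1513800 + 6960 i \sqrt{29}\right) - 357 = 1513443 + 6960 i \sqrt{29}$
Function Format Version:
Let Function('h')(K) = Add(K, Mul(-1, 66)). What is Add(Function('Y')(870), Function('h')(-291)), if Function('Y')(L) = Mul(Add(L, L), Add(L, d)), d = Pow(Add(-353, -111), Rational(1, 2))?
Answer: Add(1513443, Mul(6960, I, Pow(29, Rational(1, 2)))) ≈ Add(1.5134e+6, Mul(37481., I))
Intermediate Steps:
d = Mul(4, I, Pow(29, Rational(1, 2))) (d = Pow(-464, Rational(1, 2)) = Mul(4, I, Pow(29, Rational(1, 2))) ≈ Mul(21.541, I))
Function('h')(K) = Add(-66, K) (Function('h')(K) = Add(K, -66) = Add(-66, K))
Function('Y')(L) = Mul(2, L, Add(L, Mul(4, I, Pow(29, Rational(1, 2))))) (Function('Y')(L) = Mul(Add(L, L), Add(L, Mul(4, I, Pow(29, Rational(1, 2))))) = Mul(Mul(2, L), Add(L, Mul(4, I, Pow(29, Rational(1, 2))))) = Mul(2, L, Add(L, Mul(4, I, Pow(29, Rational(1, 2))))))
Add(Function('Y')(870), Function('h')(-291)) = Add(Mul(2, 870, Add(870, Mul(4, I, Pow(29, Rational(1, 2))))), Add(-66, -291)) = Add(Add(1513800, Mul(6960, I, Pow(29, Rational(1, 2)))), -357) = Add(1513443, Mul(6960, I, Pow(29, Rational(1, 2))))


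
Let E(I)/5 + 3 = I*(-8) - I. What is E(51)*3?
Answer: -6930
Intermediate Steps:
E(I) = -15 - 45*I (E(I) = -15 + 5*(I*(-8) - I) = -15 + 5*(-8*I - I) = -15 + 5*(-9*I) = -15 - 45*I)
E(51)*3 = (-15 - 45*51)*3 = (-15 - 2295)*3 = -2310*3 = -6930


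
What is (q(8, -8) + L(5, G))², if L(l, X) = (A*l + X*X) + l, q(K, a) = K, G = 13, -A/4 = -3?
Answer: 58564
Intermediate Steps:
A = 12 (A = -4*(-3) = 12)
L(l, X) = X² + 13*l (L(l, X) = (12*l + X*X) + l = (12*l + X²) + l = (X² + 12*l) + l = X² + 13*l)
(q(8, -8) + L(5, G))² = (8 + (13² + 13*5))² = (8 + (169 + 65))² = (8 + 234)² = 242² = 58564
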